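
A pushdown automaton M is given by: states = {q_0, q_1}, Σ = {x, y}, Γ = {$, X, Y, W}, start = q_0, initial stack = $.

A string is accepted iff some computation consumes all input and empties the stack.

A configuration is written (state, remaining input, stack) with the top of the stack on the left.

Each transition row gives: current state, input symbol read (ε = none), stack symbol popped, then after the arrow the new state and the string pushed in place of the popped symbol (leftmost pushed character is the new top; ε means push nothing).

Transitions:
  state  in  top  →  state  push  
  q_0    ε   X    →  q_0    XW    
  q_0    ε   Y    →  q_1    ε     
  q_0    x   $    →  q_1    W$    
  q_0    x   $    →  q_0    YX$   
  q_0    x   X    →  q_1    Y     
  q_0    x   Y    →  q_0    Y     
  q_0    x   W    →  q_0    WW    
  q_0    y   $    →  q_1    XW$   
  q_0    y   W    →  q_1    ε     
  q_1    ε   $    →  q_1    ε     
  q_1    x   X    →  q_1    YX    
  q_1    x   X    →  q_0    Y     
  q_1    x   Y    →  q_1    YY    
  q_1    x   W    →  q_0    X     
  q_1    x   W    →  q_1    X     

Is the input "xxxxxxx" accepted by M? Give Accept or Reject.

One accepting computation: (q_0, xxxxxxx, $) ⊢ (q_1, xxxxxx, W$) ⊢ (q_1, xxxxx, X$) ⊢ (q_0, xxxx, Y$) ⊢ (q_0, xxx, Y$) ⊢ (q_0, xx, Y$) ⊢ (q_0, x, Y$) ⊢ (q_0, ε, Y$) ⊢ (q_1, ε, $) ⊢ (q_1, ε, ε)
All input consumed and the stack is empty.

Accept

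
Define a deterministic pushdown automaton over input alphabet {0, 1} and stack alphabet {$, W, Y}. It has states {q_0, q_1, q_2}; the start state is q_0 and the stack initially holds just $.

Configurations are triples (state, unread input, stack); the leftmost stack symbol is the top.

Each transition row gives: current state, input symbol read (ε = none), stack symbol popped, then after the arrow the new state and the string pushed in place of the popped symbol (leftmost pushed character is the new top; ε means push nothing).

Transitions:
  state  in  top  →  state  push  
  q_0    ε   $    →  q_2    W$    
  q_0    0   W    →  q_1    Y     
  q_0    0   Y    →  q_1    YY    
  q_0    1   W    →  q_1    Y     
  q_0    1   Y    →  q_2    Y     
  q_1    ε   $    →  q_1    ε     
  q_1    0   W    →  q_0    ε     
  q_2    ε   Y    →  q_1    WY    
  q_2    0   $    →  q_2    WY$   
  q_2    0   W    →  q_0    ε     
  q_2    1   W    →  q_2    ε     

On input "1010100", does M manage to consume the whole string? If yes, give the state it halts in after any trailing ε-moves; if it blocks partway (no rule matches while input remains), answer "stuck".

q_1

(q_0, 1010100, $) ⊢ (q_2, 1010100, W$) ⊢ (q_2, 010100, $) ⊢ (q_2, 10100, WY$) ⊢ (q_2, 0100, Y$) ⊢ (q_1, 0100, WY$) ⊢ (q_0, 100, Y$) ⊢ (q_2, 00, Y$) ⊢ (q_1, 00, WY$) ⊢ (q_0, 0, Y$) ⊢ (q_1, ε, YY$)
All input consumed; M is in state q_1.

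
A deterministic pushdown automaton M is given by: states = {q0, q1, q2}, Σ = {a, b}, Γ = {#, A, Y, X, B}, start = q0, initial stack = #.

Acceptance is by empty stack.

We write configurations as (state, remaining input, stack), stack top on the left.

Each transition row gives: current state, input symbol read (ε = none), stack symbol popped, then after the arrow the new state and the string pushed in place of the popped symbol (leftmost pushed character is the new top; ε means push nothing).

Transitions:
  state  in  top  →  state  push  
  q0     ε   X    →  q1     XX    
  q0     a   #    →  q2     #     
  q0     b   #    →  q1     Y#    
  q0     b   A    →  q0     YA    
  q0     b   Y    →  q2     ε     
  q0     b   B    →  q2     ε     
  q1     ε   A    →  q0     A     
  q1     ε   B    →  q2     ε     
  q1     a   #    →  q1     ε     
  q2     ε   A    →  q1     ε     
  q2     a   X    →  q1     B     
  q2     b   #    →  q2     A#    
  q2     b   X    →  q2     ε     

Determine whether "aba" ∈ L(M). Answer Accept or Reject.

(q0, aba, #) ⊢ (q2, ba, #) ⊢ (q2, a, A#) ⊢ (q1, a, #) ⊢ (q1, ε, ε)
All input consumed and the stack is empty.

Accept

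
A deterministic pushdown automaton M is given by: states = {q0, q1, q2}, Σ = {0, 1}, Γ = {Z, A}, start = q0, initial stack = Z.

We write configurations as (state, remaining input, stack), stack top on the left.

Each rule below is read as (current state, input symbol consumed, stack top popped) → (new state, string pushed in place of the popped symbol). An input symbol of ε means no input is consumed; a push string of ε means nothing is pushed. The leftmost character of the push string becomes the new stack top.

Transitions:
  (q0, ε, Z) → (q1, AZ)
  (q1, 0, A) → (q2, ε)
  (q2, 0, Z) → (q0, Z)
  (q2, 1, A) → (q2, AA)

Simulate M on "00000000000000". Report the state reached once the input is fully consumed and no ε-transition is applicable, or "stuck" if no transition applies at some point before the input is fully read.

q1

(q0, 00000000000000, Z)
  ε-move, top Z: go to q1, push AZ → (q1, 00000000000000, AZ)
  read 0, top A: go to q2, push ε → (q2, 0000000000000, Z)
  read 0, top Z: go to q0, push Z → (q0, 000000000000, Z)
  ε-move, top Z: go to q1, push AZ → (q1, 000000000000, AZ)
  read 0, top A: go to q2, push ε → (q2, 00000000000, Z)
  read 0, top Z: go to q0, push Z → (q0, 0000000000, Z)
  ε-move, top Z: go to q1, push AZ → (q1, 0000000000, AZ)
  read 0, top A: go to q2, push ε → (q2, 000000000, Z)
  read 0, top Z: go to q0, push Z → (q0, 00000000, Z)
  ε-move, top Z: go to q1, push AZ → (q1, 00000000, AZ)
  read 0, top A: go to q2, push ε → (q2, 0000000, Z)
  read 0, top Z: go to q0, push Z → (q0, 000000, Z)
  ε-move, top Z: go to q1, push AZ → (q1, 000000, AZ)
  read 0, top A: go to q2, push ε → (q2, 00000, Z)
  read 0, top Z: go to q0, push Z → (q0, 0000, Z)
  ε-move, top Z: go to q1, push AZ → (q1, 0000, AZ)
  read 0, top A: go to q2, push ε → (q2, 000, Z)
  read 0, top Z: go to q0, push Z → (q0, 00, Z)
  ε-move, top Z: go to q1, push AZ → (q1, 00, AZ)
  read 0, top A: go to q2, push ε → (q2, 0, Z)
  read 0, top Z: go to q0, push Z → (q0, ε, Z)
  ε-move, top Z: go to q1, push AZ → (q1, ε, AZ)
All input consumed; M is in state q1.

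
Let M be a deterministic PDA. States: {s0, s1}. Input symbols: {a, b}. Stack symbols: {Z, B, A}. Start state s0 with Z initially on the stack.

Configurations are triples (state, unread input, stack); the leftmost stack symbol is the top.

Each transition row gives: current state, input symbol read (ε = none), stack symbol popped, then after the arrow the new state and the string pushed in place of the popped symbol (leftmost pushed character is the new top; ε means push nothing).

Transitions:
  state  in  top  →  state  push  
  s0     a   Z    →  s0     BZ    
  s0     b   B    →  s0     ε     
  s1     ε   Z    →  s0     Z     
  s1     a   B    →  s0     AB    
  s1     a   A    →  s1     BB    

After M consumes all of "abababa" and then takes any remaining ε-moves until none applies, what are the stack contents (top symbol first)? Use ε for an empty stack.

BZ

(s0, abababa, Z)
  read a, top Z: go to s0, push BZ → (s0, bababa, BZ)
  read b, top B: go to s0, push ε → (s0, ababa, Z)
  read a, top Z: go to s0, push BZ → (s0, baba, BZ)
  read b, top B: go to s0, push ε → (s0, aba, Z)
  read a, top Z: go to s0, push BZ → (s0, ba, BZ)
  read b, top B: go to s0, push ε → (s0, a, Z)
  read a, top Z: go to s0, push BZ → (s0, ε, BZ)
All input consumed in state s0 with stack BZ.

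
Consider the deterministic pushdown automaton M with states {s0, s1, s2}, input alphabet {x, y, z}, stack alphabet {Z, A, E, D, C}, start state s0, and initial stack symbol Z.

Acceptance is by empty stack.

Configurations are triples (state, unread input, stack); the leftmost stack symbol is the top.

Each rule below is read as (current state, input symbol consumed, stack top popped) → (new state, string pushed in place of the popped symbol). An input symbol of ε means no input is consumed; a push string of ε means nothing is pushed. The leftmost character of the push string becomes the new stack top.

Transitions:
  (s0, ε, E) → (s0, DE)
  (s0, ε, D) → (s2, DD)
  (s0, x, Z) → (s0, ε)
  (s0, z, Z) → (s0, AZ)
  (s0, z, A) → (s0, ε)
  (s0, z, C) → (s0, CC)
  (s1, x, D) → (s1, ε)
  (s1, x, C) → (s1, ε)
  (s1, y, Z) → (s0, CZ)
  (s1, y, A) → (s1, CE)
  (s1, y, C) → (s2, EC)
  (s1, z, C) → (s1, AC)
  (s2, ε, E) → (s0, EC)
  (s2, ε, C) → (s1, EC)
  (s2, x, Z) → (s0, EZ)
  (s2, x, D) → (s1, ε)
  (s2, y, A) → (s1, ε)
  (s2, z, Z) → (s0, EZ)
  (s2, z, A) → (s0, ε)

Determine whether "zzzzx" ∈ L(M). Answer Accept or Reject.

(s0, zzzzx, Z)
  read z, top Z: go to s0, push AZ → (s0, zzzx, AZ)
  read z, top A: go to s0, push ε → (s0, zzx, Z)
  read z, top Z: go to s0, push AZ → (s0, zx, AZ)
  read z, top A: go to s0, push ε → (s0, x, Z)
  read x, top Z: go to s0, push ε → (s0, ε, ε)
All input consumed and the stack is empty.

Accept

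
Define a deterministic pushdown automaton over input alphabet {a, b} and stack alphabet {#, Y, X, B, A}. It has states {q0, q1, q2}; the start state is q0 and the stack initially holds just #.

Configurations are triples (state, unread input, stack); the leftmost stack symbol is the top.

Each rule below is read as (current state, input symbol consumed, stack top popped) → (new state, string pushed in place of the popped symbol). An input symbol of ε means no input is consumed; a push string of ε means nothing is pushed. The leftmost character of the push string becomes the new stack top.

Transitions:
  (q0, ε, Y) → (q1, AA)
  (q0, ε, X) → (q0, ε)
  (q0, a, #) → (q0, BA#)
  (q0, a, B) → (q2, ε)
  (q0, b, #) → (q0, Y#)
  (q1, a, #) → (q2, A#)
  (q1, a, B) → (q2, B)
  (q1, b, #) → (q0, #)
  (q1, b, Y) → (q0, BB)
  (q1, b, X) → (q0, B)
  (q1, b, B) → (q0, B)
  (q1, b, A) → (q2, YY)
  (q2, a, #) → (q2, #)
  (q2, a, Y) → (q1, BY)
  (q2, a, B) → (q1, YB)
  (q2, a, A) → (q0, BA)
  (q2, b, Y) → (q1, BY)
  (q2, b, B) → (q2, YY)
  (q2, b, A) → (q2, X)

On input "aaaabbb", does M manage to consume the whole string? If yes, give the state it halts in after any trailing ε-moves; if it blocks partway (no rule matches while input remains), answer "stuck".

(q0, aaaabbb, #) ⊢ (q0, aaabbb, BA#) ⊢ (q2, aabbb, A#) ⊢ (q0, abbb, BA#) ⊢ (q2, bbb, A#) ⊢ (q2, bb, X#)
No transition for (q2, b, top X); M blocks with input bb remaining.

stuck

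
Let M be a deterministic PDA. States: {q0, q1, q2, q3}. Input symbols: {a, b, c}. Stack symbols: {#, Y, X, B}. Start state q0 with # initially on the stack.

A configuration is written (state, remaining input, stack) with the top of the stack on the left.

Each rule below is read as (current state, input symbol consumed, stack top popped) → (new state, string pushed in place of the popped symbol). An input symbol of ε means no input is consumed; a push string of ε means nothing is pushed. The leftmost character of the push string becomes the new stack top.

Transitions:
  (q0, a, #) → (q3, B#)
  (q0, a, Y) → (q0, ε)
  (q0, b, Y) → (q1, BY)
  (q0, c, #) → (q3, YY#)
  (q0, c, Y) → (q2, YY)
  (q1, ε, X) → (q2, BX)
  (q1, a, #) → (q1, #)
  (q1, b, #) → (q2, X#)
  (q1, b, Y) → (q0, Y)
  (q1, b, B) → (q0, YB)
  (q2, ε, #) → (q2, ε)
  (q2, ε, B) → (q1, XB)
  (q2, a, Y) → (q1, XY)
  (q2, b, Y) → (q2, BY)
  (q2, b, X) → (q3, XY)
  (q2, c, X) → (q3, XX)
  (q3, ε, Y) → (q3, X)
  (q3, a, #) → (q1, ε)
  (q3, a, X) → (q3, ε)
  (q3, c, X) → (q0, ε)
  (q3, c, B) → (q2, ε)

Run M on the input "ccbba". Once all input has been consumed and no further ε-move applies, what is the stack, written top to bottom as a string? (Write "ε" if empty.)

BY#

(q0, ccbba, #)
  read c, top #: go to q3, push YY# → (q3, cbba, YY#)
  ε-move, top Y: go to q3, push X → (q3, cbba, XY#)
  read c, top X: go to q0, push ε → (q0, bba, Y#)
  read b, top Y: go to q1, push BY → (q1, ba, BY#)
  read b, top B: go to q0, push YB → (q0, a, YBY#)
  read a, top Y: go to q0, push ε → (q0, ε, BY#)
All input consumed in state q0 with stack BY#.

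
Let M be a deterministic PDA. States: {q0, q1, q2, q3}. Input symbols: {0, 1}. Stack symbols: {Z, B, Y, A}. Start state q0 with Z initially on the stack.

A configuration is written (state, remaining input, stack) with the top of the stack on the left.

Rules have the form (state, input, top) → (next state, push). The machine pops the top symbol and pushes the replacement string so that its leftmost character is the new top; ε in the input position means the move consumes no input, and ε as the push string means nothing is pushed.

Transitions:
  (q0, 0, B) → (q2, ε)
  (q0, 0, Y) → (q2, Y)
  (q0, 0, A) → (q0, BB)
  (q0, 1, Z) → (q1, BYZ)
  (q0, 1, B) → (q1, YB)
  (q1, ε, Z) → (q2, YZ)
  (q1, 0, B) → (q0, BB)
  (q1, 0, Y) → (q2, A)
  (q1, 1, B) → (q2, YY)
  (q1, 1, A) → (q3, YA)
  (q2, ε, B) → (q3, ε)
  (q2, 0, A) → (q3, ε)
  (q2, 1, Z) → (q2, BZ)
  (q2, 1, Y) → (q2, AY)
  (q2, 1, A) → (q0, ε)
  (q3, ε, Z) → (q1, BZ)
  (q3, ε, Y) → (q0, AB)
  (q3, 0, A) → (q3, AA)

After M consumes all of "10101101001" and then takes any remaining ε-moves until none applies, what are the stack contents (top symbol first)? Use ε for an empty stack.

YBBBZ

(q0, 10101101001, Z)
  read 1, top Z: go to q1, push BYZ → (q1, 0101101001, BYZ)
  read 0, top B: go to q0, push BB → (q0, 101101001, BBYZ)
  read 1, top B: go to q1, push YB → (q1, 01101001, YBBYZ)
  read 0, top Y: go to q2, push A → (q2, 1101001, ABBYZ)
  read 1, top A: go to q0, push ε → (q0, 101001, BBYZ)
  read 1, top B: go to q1, push YB → (q1, 01001, YBBYZ)
  read 0, top Y: go to q2, push A → (q2, 1001, ABBYZ)
  read 1, top A: go to q0, push ε → (q0, 001, BBYZ)
  read 0, top B: go to q2, push ε → (q2, 01, BYZ)
  ε-move, top B: go to q3, push ε → (q3, 01, YZ)
  ε-move, top Y: go to q0, push AB → (q0, 01, ABZ)
  read 0, top A: go to q0, push BB → (q0, 1, BBBZ)
  read 1, top B: go to q1, push YB → (q1, ε, YBBBZ)
All input consumed in state q1 with stack YBBBZ.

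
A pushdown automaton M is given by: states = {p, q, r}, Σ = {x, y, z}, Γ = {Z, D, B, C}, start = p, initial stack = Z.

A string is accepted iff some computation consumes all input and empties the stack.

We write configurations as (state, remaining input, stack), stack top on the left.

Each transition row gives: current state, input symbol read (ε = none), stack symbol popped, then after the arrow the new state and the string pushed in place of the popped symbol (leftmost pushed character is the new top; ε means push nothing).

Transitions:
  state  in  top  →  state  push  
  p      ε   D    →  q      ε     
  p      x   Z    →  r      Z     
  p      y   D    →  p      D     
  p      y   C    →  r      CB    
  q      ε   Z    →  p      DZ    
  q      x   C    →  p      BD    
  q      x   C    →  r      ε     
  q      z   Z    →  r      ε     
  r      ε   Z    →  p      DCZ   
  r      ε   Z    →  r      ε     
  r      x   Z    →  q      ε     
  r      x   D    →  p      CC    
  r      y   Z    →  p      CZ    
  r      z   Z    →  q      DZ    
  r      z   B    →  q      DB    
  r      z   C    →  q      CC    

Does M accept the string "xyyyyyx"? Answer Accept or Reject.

Accept

One accepting computation: (p, xyyyyyx, Z) ⊢ (r, yyyyyx, Z) ⊢ (p, yyyyyx, DCZ) ⊢ (p, yyyyx, DCZ) ⊢ (p, yyyx, DCZ) ⊢ (p, yyx, DCZ) ⊢ (p, yx, DCZ) ⊢ (p, x, DCZ) ⊢ (q, x, CZ) ⊢ (r, ε, Z) ⊢ (r, ε, ε)
All input consumed and the stack is empty.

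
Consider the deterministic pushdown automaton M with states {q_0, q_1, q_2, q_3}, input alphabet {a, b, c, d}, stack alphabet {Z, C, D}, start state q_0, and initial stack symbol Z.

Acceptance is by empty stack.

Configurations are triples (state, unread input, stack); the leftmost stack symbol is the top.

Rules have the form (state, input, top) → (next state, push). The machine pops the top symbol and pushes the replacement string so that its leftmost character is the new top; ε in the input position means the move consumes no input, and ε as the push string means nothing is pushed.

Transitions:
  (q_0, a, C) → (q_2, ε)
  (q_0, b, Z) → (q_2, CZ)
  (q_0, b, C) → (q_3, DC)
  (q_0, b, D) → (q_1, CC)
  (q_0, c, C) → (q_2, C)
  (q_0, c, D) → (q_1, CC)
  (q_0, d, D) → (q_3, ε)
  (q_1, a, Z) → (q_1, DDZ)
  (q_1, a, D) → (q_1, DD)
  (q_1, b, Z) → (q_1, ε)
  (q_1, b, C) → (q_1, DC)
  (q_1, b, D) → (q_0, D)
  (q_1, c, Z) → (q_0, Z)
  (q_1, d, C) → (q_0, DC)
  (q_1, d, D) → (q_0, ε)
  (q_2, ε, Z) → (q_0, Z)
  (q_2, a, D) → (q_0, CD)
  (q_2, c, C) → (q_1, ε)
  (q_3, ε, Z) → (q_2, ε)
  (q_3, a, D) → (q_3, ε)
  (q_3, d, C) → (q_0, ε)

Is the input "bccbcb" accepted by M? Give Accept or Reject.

Accept

(q_0, bccbcb, Z)
  read b, top Z: go to q_2, push CZ → (q_2, ccbcb, CZ)
  read c, top C: go to q_1, push ε → (q_1, cbcb, Z)
  read c, top Z: go to q_0, push Z → (q_0, bcb, Z)
  read b, top Z: go to q_2, push CZ → (q_2, cb, CZ)
  read c, top C: go to q_1, push ε → (q_1, b, Z)
  read b, top Z: go to q_1, push ε → (q_1, ε, ε)
All input consumed and the stack is empty.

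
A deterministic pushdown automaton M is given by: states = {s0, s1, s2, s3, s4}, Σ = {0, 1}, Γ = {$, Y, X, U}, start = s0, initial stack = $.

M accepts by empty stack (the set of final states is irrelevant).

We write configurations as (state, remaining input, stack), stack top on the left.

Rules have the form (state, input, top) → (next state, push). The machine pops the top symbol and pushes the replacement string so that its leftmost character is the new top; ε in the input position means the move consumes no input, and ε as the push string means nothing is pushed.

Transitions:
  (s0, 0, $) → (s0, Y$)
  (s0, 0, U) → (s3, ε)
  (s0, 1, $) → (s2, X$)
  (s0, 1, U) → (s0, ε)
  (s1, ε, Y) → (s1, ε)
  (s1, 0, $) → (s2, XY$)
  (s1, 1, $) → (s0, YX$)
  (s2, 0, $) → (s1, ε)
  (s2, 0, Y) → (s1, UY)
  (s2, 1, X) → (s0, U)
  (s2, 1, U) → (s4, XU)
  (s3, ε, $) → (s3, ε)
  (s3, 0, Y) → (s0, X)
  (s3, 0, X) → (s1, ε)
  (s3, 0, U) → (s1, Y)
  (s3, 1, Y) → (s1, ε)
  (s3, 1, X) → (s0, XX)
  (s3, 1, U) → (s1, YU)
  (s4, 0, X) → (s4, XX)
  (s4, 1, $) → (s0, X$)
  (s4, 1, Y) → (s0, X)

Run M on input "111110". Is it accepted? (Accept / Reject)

Accept

(s0, 111110, $) ⊢ (s2, 11110, X$) ⊢ (s0, 1110, U$) ⊢ (s0, 110, $) ⊢ (s2, 10, X$) ⊢ (s0, 0, U$) ⊢ (s3, ε, $) ⊢ (s3, ε, ε)
All input consumed and the stack is empty.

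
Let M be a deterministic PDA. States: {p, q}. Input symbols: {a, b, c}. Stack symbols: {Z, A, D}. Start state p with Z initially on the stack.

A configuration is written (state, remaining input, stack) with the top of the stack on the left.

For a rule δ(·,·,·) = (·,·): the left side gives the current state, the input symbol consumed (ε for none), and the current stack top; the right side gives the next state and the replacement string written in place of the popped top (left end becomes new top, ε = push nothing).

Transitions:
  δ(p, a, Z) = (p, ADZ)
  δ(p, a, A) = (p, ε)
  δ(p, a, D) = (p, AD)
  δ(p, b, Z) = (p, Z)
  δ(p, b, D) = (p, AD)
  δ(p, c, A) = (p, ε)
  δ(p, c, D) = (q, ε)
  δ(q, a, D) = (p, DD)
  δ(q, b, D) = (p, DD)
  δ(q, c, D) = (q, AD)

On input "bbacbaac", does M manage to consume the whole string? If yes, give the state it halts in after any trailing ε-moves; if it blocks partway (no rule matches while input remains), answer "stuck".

p

(p, bbacbaac, Z)
  read b, top Z: go to p, push Z → (p, bacbaac, Z)
  read b, top Z: go to p, push Z → (p, acbaac, Z)
  read a, top Z: go to p, push ADZ → (p, cbaac, ADZ)
  read c, top A: go to p, push ε → (p, baac, DZ)
  read b, top D: go to p, push AD → (p, aac, ADZ)
  read a, top A: go to p, push ε → (p, ac, DZ)
  read a, top D: go to p, push AD → (p, c, ADZ)
  read c, top A: go to p, push ε → (p, ε, DZ)
All input consumed; M is in state p.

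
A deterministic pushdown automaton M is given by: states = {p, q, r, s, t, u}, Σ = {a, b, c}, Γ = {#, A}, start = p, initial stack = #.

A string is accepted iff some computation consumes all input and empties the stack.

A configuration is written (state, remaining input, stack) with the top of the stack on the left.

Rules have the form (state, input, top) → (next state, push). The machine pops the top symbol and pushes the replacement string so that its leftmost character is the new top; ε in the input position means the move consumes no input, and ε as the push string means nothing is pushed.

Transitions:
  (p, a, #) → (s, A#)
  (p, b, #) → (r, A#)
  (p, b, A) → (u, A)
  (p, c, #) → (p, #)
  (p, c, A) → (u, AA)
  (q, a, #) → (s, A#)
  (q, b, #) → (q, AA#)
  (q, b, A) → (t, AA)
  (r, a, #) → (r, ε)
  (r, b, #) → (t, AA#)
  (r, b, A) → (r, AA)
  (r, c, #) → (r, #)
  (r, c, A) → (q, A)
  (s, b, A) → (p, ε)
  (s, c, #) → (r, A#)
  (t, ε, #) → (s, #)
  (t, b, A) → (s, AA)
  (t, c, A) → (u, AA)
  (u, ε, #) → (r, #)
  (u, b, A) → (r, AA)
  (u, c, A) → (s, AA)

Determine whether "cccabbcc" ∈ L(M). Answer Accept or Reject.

Reject

(p, cccabbcc, #) ⊢ (p, ccabbcc, #) ⊢ (p, cabbcc, #) ⊢ (p, abbcc, #) ⊢ (s, bbcc, A#) ⊢ (p, bcc, #) ⊢ (r, cc, A#) ⊢ (q, c, A#)
No transition applies at (q, c, A#); input not fully consumed.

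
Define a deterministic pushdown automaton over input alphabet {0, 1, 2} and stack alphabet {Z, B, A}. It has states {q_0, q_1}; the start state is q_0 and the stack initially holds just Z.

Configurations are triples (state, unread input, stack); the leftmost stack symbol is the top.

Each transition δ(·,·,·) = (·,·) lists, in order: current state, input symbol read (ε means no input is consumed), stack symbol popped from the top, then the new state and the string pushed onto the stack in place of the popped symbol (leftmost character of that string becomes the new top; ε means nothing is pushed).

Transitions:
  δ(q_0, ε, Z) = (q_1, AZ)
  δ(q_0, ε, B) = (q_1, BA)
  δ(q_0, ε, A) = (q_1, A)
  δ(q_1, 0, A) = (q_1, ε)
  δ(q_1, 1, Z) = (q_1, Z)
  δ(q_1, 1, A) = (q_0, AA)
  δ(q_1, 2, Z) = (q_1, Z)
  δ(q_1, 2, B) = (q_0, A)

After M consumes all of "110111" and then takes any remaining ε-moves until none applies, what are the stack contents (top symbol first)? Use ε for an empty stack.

AAAAAZ

(q_0, 110111, Z) ⊢ (q_1, 110111, AZ) ⊢ (q_0, 10111, AAZ) ⊢ (q_1, 10111, AAZ) ⊢ (q_0, 0111, AAAZ) ⊢ (q_1, 0111, AAAZ) ⊢ (q_1, 111, AAZ) ⊢ (q_0, 11, AAAZ) ⊢ (q_1, 11, AAAZ) ⊢ (q_0, 1, AAAAZ) ⊢ (q_1, 1, AAAAZ) ⊢ (q_0, ε, AAAAAZ) ⊢ (q_1, ε, AAAAAZ)
All input consumed in state q_1 with stack AAAAAZ.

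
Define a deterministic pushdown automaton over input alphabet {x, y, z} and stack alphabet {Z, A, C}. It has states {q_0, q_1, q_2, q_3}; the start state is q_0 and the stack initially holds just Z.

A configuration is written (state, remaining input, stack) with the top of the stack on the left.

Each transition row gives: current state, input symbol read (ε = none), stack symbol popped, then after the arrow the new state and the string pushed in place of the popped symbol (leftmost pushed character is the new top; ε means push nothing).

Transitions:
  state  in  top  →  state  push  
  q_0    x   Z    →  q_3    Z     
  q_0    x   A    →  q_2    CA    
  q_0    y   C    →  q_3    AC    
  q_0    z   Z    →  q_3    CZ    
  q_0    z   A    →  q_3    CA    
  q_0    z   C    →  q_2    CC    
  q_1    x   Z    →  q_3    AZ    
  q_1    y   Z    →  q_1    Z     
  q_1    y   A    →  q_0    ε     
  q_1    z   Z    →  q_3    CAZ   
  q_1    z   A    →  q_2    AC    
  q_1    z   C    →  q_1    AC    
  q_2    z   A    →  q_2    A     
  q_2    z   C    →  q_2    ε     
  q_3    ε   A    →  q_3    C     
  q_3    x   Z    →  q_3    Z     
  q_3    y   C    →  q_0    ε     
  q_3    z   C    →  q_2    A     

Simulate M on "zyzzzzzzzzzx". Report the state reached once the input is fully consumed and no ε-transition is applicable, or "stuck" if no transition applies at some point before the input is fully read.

stuck

(q_0, zyzzzzzzzzzx, Z)
  read z, top Z: go to q_3, push CZ → (q_3, yzzzzzzzzzx, CZ)
  read y, top C: go to q_0, push ε → (q_0, zzzzzzzzzx, Z)
  read z, top Z: go to q_3, push CZ → (q_3, zzzzzzzzx, CZ)
  read z, top C: go to q_2, push A → (q_2, zzzzzzzx, AZ)
  read z, top A: go to q_2, push A → (q_2, zzzzzzx, AZ)
  read z, top A: go to q_2, push A → (q_2, zzzzzx, AZ)
  read z, top A: go to q_2, push A → (q_2, zzzzx, AZ)
  read z, top A: go to q_2, push A → (q_2, zzzx, AZ)
  read z, top A: go to q_2, push A → (q_2, zzx, AZ)
  read z, top A: go to q_2, push A → (q_2, zx, AZ)
  read z, top A: go to q_2, push A → (q_2, x, AZ)
No transition for (q_2, x, top A); M blocks with input x remaining.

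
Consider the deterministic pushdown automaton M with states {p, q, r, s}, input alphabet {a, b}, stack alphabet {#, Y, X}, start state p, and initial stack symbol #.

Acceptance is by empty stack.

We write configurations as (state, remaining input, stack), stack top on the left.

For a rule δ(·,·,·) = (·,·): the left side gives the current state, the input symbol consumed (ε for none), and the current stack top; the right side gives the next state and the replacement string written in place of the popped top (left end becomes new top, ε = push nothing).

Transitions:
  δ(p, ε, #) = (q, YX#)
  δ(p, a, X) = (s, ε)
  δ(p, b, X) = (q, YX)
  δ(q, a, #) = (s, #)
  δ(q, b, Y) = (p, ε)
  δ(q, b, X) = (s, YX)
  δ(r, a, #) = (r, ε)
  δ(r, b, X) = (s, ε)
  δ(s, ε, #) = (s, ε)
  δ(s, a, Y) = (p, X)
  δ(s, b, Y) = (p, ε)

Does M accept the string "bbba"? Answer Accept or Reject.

Accept

(p, bbba, #)
  ε-move, top #: go to q, push YX# → (q, bbba, YX#)
  read b, top Y: go to p, push ε → (p, bba, X#)
  read b, top X: go to q, push YX → (q, ba, YX#)
  read b, top Y: go to p, push ε → (p, a, X#)
  read a, top X: go to s, push ε → (s, ε, #)
  ε-move, top #: go to s, push ε → (s, ε, ε)
All input consumed and the stack is empty.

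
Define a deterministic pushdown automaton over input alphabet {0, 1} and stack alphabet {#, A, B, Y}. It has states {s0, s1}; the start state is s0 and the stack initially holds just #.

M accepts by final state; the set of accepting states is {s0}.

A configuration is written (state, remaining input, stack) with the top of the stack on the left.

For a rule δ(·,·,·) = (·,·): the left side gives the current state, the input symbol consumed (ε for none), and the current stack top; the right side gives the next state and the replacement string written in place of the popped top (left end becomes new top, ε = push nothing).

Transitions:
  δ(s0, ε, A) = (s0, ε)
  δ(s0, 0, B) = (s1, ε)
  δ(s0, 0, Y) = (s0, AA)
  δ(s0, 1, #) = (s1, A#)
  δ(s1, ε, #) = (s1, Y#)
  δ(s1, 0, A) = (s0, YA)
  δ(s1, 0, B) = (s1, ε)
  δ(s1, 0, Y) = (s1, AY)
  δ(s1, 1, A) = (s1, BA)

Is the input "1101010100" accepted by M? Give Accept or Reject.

Accept

(s0, 1101010100, #) ⊢ (s1, 101010100, A#) ⊢ (s1, 01010100, BA#) ⊢ (s1, 1010100, A#) ⊢ (s1, 010100, BA#) ⊢ (s1, 10100, A#) ⊢ (s1, 0100, BA#) ⊢ (s1, 100, A#) ⊢ (s1, 00, BA#) ⊢ (s1, 0, A#) ⊢ (s0, ε, YA#)
All input consumed; state s0 ∈ F.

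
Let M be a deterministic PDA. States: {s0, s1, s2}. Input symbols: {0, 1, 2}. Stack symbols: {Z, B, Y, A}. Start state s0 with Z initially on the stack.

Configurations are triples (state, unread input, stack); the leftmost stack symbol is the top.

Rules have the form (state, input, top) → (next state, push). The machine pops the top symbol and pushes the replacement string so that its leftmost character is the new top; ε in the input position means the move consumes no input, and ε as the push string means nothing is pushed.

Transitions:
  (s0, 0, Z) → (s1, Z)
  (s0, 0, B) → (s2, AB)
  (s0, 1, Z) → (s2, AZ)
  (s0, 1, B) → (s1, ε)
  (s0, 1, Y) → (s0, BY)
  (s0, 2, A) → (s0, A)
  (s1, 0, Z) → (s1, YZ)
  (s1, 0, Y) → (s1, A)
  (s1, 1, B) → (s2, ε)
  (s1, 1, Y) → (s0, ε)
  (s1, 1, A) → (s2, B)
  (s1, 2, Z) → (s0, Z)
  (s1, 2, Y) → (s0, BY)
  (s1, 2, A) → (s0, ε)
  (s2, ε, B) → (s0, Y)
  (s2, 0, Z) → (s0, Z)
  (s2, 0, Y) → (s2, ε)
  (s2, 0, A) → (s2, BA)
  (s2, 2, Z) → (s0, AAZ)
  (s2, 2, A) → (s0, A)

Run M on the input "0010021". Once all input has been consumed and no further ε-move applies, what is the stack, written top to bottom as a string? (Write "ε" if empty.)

(s0, 0010021, Z) ⊢ (s1, 010021, Z) ⊢ (s1, 10021, YZ) ⊢ (s0, 0021, Z) ⊢ (s1, 021, Z) ⊢ (s1, 21, YZ) ⊢ (s0, 1, BYZ) ⊢ (s1, ε, YZ)
All input consumed in state s1 with stack YZ.

YZ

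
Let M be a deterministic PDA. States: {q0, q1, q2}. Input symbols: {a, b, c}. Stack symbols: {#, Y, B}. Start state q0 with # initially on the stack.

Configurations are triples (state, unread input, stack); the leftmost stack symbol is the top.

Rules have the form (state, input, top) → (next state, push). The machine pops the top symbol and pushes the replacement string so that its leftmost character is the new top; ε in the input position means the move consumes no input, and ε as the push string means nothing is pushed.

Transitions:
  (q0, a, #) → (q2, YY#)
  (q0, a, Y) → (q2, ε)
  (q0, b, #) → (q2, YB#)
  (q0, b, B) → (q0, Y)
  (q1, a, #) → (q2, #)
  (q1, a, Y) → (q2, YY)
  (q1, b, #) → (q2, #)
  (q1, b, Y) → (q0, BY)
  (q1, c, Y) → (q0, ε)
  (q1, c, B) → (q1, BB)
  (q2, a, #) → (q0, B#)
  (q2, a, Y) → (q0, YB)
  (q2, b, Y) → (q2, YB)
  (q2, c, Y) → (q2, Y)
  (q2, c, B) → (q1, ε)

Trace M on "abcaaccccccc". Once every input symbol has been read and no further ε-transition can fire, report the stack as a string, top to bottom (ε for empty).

BBBBBBBY#

(q0, abcaaccccccc, #) ⊢ (q2, bcaaccccccc, YY#) ⊢ (q2, caaccccccc, YBY#) ⊢ (q2, aaccccccc, YBY#) ⊢ (q0, accccccc, YBBY#) ⊢ (q2, ccccccc, BBY#) ⊢ (q1, cccccc, BY#) ⊢ (q1, ccccc, BBY#) ⊢ (q1, cccc, BBBY#) ⊢ (q1, ccc, BBBBY#) ⊢ (q1, cc, BBBBBY#) ⊢ (q1, c, BBBBBBY#) ⊢ (q1, ε, BBBBBBBY#)
All input consumed in state q1 with stack BBBBBBBY#.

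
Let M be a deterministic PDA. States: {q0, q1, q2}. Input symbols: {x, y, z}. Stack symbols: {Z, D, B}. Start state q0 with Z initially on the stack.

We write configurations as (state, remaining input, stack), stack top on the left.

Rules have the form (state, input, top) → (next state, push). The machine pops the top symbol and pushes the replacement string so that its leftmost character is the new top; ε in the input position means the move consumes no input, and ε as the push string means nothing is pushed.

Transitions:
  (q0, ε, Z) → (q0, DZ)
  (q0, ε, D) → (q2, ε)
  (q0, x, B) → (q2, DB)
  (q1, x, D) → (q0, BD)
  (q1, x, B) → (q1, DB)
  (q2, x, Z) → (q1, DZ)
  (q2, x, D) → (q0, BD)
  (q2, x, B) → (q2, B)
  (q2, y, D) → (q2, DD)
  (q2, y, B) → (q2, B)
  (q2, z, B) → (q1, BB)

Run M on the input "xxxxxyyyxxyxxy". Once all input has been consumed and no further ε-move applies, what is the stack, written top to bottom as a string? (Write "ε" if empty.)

(q0, xxxxxyyyxxyxxy, Z)
  ε-move, top Z: go to q0, push DZ → (q0, xxxxxyyyxxyxxy, DZ)
  ε-move, top D: go to q2, push ε → (q2, xxxxxyyyxxyxxy, Z)
  read x, top Z: go to q1, push DZ → (q1, xxxxyyyxxyxxy, DZ)
  read x, top D: go to q0, push BD → (q0, xxxyyyxxyxxy, BDZ)
  read x, top B: go to q2, push DB → (q2, xxyyyxxyxxy, DBDZ)
  read x, top D: go to q0, push BD → (q0, xyyyxxyxxy, BDBDZ)
  read x, top B: go to q2, push DB → (q2, yyyxxyxxy, DBDBDZ)
  read y, top D: go to q2, push DD → (q2, yyxxyxxy, DDBDBDZ)
  read y, top D: go to q2, push DD → (q2, yxxyxxy, DDDBDBDZ)
  read y, top D: go to q2, push DD → (q2, xxyxxy, DDDDBDBDZ)
  read x, top D: go to q0, push BD → (q0, xyxxy, BDDDDBDBDZ)
  read x, top B: go to q2, push DB → (q2, yxxy, DBDDDDBDBDZ)
  read y, top D: go to q2, push DD → (q2, xxy, DDBDDDDBDBDZ)
  read x, top D: go to q0, push BD → (q0, xy, BDDBDDDDBDBDZ)
  read x, top B: go to q2, push DB → (q2, y, DBDDBDDDDBDBDZ)
  read y, top D: go to q2, push DD → (q2, ε, DDBDDBDDDDBDBDZ)
All input consumed in state q2 with stack DDBDDBDDDDBDBDZ.

DDBDDBDDDDBDBDZ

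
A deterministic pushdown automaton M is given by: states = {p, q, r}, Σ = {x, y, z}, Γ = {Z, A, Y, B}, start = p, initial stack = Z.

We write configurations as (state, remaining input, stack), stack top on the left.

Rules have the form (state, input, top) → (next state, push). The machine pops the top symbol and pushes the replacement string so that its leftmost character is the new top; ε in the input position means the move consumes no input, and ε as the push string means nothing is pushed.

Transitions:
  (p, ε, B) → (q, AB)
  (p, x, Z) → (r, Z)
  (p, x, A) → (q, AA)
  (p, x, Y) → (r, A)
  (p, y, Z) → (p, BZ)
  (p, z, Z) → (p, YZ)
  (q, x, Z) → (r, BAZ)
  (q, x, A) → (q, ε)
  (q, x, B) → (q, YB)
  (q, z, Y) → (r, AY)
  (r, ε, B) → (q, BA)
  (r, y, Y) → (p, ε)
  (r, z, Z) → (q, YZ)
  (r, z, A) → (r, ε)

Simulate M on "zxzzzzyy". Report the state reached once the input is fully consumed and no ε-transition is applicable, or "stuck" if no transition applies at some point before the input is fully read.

(p, zxzzzzyy, Z) ⊢ (p, xzzzzyy, YZ) ⊢ (r, zzzzyy, AZ) ⊢ (r, zzzyy, Z) ⊢ (q, zzyy, YZ) ⊢ (r, zyy, AYZ) ⊢ (r, yy, YZ) ⊢ (p, y, Z) ⊢ (p, ε, BZ) ⊢ (q, ε, ABZ)
All input consumed; M is in state q.

q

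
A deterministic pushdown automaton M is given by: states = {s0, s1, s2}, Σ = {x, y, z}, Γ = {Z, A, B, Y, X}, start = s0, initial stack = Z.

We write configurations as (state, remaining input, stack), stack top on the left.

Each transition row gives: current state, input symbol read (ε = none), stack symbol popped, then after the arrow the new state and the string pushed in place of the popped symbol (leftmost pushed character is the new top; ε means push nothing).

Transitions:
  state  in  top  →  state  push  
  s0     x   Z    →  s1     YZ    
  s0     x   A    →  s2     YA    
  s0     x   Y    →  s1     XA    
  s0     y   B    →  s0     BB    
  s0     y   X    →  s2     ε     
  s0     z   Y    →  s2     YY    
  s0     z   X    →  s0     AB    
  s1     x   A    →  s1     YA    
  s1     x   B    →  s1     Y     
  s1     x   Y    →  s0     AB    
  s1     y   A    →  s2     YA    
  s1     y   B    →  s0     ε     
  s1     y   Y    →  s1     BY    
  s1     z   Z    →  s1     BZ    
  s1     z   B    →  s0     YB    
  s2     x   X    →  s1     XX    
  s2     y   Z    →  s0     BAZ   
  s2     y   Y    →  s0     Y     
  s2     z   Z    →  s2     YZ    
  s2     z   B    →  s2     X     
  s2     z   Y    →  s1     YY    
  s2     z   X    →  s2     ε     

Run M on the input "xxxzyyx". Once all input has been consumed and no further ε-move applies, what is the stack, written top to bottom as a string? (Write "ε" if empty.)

XAYABZ

(s0, xxxzyyx, Z)
  read x, top Z: go to s1, push YZ → (s1, xxzyyx, YZ)
  read x, top Y: go to s0, push AB → (s0, xzyyx, ABZ)
  read x, top A: go to s2, push YA → (s2, zyyx, YABZ)
  read z, top Y: go to s1, push YY → (s1, yyx, YYABZ)
  read y, top Y: go to s1, push BY → (s1, yx, BYYABZ)
  read y, top B: go to s0, push ε → (s0, x, YYABZ)
  read x, top Y: go to s1, push XA → (s1, ε, XAYABZ)
All input consumed in state s1 with stack XAYABZ.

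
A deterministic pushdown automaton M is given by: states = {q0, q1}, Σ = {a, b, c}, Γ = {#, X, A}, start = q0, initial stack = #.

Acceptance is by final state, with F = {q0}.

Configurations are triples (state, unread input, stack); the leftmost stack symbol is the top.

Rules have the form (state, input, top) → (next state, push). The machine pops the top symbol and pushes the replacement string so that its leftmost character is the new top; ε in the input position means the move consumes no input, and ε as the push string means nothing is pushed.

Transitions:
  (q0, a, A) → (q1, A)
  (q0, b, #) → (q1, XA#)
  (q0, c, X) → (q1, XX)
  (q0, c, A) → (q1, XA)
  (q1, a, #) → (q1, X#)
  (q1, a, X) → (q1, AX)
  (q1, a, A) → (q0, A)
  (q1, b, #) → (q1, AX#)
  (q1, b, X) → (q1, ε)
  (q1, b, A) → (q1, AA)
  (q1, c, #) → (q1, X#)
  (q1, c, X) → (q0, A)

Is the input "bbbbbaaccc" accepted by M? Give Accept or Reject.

(q0, bbbbbaaccc, #)
  read b, top #: go to q1, push XA# → (q1, bbbbaaccc, XA#)
  read b, top X: go to q1, push ε → (q1, bbbaaccc, A#)
  read b, top A: go to q1, push AA → (q1, bbaaccc, AA#)
  read b, top A: go to q1, push AA → (q1, baaccc, AAA#)
  read b, top A: go to q1, push AA → (q1, aaccc, AAAA#)
  read a, top A: go to q0, push A → (q0, accc, AAAA#)
  read a, top A: go to q1, push A → (q1, ccc, AAAA#)
No transition applies at (q1, ccc, AAAA#); input not fully consumed.

Reject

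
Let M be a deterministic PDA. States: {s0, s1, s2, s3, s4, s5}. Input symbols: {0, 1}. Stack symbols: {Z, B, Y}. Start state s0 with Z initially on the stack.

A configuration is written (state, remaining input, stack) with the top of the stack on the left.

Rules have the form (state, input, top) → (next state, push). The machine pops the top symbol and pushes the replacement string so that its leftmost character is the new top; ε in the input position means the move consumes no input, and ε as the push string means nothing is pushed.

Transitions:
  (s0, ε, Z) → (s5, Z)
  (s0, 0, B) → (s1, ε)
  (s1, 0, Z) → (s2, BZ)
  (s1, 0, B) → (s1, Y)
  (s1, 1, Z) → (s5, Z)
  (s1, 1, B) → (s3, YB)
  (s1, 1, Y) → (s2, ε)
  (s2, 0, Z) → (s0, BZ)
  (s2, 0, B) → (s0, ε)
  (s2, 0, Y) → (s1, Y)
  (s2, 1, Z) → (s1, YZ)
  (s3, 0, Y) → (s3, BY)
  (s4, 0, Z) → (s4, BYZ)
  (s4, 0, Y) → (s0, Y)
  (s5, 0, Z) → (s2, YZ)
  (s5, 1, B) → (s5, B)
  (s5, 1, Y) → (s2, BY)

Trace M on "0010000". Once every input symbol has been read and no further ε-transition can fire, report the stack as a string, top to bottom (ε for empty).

Z

(s0, 0010000, Z)
  ε-move, top Z: go to s5, push Z → (s5, 0010000, Z)
  read 0, top Z: go to s2, push YZ → (s2, 010000, YZ)
  read 0, top Y: go to s1, push Y → (s1, 10000, YZ)
  read 1, top Y: go to s2, push ε → (s2, 0000, Z)
  read 0, top Z: go to s0, push BZ → (s0, 000, BZ)
  read 0, top B: go to s1, push ε → (s1, 00, Z)
  read 0, top Z: go to s2, push BZ → (s2, 0, BZ)
  read 0, top B: go to s0, push ε → (s0, ε, Z)
  ε-move, top Z: go to s5, push Z → (s5, ε, Z)
All input consumed in state s5 with stack Z.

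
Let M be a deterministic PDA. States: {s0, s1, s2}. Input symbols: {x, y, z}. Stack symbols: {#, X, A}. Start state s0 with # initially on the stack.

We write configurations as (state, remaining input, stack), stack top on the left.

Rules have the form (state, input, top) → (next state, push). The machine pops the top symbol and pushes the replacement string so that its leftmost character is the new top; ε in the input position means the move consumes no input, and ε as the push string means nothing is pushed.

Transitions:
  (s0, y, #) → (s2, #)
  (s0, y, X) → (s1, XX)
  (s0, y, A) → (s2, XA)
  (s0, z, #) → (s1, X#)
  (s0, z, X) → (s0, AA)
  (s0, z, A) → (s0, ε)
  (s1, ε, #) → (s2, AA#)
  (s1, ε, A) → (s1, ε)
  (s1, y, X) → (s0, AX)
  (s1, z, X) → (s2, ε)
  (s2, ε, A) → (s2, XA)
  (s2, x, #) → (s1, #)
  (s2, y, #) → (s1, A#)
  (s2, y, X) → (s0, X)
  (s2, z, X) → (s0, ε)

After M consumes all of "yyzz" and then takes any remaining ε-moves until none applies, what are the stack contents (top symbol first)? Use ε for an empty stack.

(s0, yyzz, #)
  read y, top #: go to s2, push # → (s2, yzz, #)
  read y, top #: go to s1, push A# → (s1, zz, A#)
  ε-move, top A: go to s1, push ε → (s1, zz, #)
  ε-move, top #: go to s2, push AA# → (s2, zz, AA#)
  ε-move, top A: go to s2, push XA → (s2, zz, XAA#)
  read z, top X: go to s0, push ε → (s0, z, AA#)
  read z, top A: go to s0, push ε → (s0, ε, A#)
All input consumed in state s0 with stack A#.

A#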